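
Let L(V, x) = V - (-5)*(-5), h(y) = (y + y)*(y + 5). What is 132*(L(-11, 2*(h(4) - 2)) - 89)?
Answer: -16500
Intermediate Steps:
h(y) = 2*y*(5 + y) (h(y) = (2*y)*(5 + y) = 2*y*(5 + y))
L(V, x) = -25 + V (L(V, x) = V - 1*25 = V - 25 = -25 + V)
132*(L(-11, 2*(h(4) - 2)) - 89) = 132*((-25 - 11) - 89) = 132*(-36 - 89) = 132*(-125) = -16500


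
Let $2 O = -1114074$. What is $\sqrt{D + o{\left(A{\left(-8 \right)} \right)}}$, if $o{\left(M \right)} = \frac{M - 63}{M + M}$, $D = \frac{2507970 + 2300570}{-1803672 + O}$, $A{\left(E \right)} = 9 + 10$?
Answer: $\frac{67 i \sqrt{159090277918}}{14951157} \approx 1.7874 i$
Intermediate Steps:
$A{\left(E \right)} = 19$
$O = -557037$ ($O = \frac{1}{2} \left(-1114074\right) = -557037$)
$D = - \frac{4808540}{2360709}$ ($D = \frac{2507970 + 2300570}{-1803672 - 557037} = \frac{4808540}{-2360709} = 4808540 \left(- \frac{1}{2360709}\right) = - \frac{4808540}{2360709} \approx -2.0369$)
$o{\left(M \right)} = \frac{-63 + M}{2 M}$
$\sqrt{D + o{\left(A{\left(-8 \right)} \right)}} = \sqrt{- \frac{4808540}{2360709} + \frac{-63 + 19}{2 \cdot 19}} = \sqrt{- \frac{4808540}{2360709} + \frac{1}{2} \cdot \frac{1}{19} \left(-44\right)} = \sqrt{- \frac{4808540}{2360709} - \frac{22}{19}} = \sqrt{- \frac{143297858}{44853471}} = \frac{67 i \sqrt{159090277918}}{14951157}$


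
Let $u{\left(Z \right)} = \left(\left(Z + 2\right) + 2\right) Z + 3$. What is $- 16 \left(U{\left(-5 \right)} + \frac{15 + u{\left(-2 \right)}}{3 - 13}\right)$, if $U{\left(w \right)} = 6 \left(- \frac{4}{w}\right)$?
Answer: $- \frac{272}{5} \approx -54.4$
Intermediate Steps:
$u{\left(Z \right)} = 3 + Z \left(4 + Z\right)$ ($u{\left(Z \right)} = \left(\left(2 + Z\right) + 2\right) Z + 3 = \left(4 + Z\right) Z + 3 = Z \left(4 + Z\right) + 3 = 3 + Z \left(4 + Z\right)$)
$U{\left(w \right)} = - \frac{24}{w}$
$- 16 \left(U{\left(-5 \right)} + \frac{15 + u{\left(-2 \right)}}{3 - 13}\right) = - 16 \left(- \frac{24}{-5} + \frac{15 + \left(3 + \left(-2\right)^{2} + 4 \left(-2\right)\right)}{3 - 13}\right) = - 16 \left(\left(-24\right) \left(- \frac{1}{5}\right) + \frac{15 + \left(3 + 4 - 8\right)}{-10}\right) = - 16 \left(\frac{24}{5} + \left(15 - 1\right) \left(- \frac{1}{10}\right)\right) = - 16 \left(\frac{24}{5} + 14 \left(- \frac{1}{10}\right)\right) = - 16 \left(\frac{24}{5} - \frac{7}{5}\right) = \left(-16\right) \frac{17}{5} = - \frac{272}{5}$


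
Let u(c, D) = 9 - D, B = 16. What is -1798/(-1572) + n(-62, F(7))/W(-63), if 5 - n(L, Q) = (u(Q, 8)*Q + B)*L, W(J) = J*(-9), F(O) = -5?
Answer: 116635/49518 ≈ 2.3554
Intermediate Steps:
W(J) = -9*J
n(L, Q) = 5 - L*(16 + Q) (n(L, Q) = 5 - ((9 - 1*8)*Q + 16)*L = 5 - ((9 - 8)*Q + 16)*L = 5 - (1*Q + 16)*L = 5 - (Q + 16)*L = 5 - (16 + Q)*L = 5 - L*(16 + Q))
-1798/(-1572) + n(-62, F(7))/W(-63) = -1798/(-1572) + (5 - 16*(-62) - 1*(-62)*(-5))/((-9*(-63))) = -1798*(-1/1572) + (5 + 992 - 310)/567 = 899/786 + 687*(1/567) = 899/786 + 229/189 = 116635/49518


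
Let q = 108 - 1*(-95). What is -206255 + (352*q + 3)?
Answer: -134796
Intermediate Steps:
q = 203 (q = 108 + 95 = 203)
-206255 + (352*q + 3) = -206255 + (352*203 + 3) = -206255 + (71456 + 3) = -206255 + 71459 = -134796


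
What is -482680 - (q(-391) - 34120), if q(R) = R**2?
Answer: -601441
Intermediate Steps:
-482680 - (q(-391) - 34120) = -482680 - ((-391)**2 - 34120) = -482680 - (152881 - 34120) = -482680 - 1*118761 = -482680 - 118761 = -601441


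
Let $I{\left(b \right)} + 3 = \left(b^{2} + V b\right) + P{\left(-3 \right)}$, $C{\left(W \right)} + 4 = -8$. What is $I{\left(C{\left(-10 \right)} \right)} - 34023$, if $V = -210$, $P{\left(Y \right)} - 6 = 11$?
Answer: $-31345$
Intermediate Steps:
$C{\left(W \right)} = -12$ ($C{\left(W \right)} = -4 - 8 = -12$)
$P{\left(Y \right)} = 17$ ($P{\left(Y \right)} = 6 + 11 = 17$)
$I{\left(b \right)} = 14 + b^{2} - 210 b$ ($I{\left(b \right)} = -3 + \left(\left(b^{2} - 210 b\right) + 17\right) = -3 + \left(17 + b^{2} - 210 b\right) = 14 + b^{2} - 210 b$)
$I{\left(C{\left(-10 \right)} \right)} - 34023 = \left(14 + \left(-12\right)^{2} - -2520\right) - 34023 = \left(14 + 144 + 2520\right) - 34023 = 2678 - 34023 = -31345$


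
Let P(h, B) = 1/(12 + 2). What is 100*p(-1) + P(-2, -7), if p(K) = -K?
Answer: 1401/14 ≈ 100.07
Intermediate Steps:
P(h, B) = 1/14
100*p(-1) + P(-2, -7) = 100*(-1*(-1)) + 1/14 = 100*1 + 1/14 = 100 + 1/14 = 1401/14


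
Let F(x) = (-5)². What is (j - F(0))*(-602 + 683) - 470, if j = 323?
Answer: 23668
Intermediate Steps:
F(x) = 25
(j - F(0))*(-602 + 683) - 470 = (323 - 1*25)*(-602 + 683) - 470 = (323 - 25)*81 - 470 = 298*81 - 470 = 24138 - 470 = 23668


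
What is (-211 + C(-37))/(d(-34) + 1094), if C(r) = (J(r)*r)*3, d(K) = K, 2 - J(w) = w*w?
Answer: 75763/530 ≈ 142.95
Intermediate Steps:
J(w) = 2 - w**2 (J(w) = 2 - w*w = 2 - w**2)
C(r) = 3*r*(2 - r**2) (C(r) = ((2 - r**2)*r)*3 = (r*(2 - r**2))*3 = 3*r*(2 - r**2))
(-211 + C(-37))/(d(-34) + 1094) = (-211 + 3*(-37)*(2 - 1*(-37)**2))/(-34 + 1094) = (-211 + 3*(-37)*(2 - 1*1369))/1060 = (-211 + 3*(-37)*(2 - 1369))*(1/1060) = (-211 + 3*(-37)*(-1367))*(1/1060) = (-211 + 151737)*(1/1060) = 151526*(1/1060) = 75763/530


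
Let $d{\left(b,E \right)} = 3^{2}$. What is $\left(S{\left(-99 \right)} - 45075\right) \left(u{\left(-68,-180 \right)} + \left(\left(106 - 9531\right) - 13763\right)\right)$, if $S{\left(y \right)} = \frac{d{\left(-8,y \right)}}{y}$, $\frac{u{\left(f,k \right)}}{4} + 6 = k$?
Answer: $\frac{11866107832}{11} \approx 1.0787 \cdot 10^{9}$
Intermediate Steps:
$u{\left(f,k \right)} = -24 + 4 k$
$d{\left(b,E \right)} = 9$
$S{\left(y \right)} = \frac{9}{y}$
$\left(S{\left(-99 \right)} - 45075\right) \left(u{\left(-68,-180 \right)} + \left(\left(106 - 9531\right) - 13763\right)\right) = \left(\frac{9}{-99} - 45075\right) \left(\left(-24 + 4 \left(-180\right)\right) + \left(\left(106 - 9531\right) - 13763\right)\right) = \left(9 \left(- \frac{1}{99}\right) - 45075\right) \left(\left(-24 - 720\right) - 23188\right) = \left(- \frac{1}{11} - 45075\right) \left(-744 - 23188\right) = \left(- \frac{495826}{11}\right) \left(-23932\right) = \frac{11866107832}{11}$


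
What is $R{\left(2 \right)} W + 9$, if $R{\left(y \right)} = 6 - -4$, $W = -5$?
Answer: $-41$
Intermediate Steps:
$R{\left(y \right)} = 10$ ($R{\left(y \right)} = 6 + 4 = 10$)
$R{\left(2 \right)} W + 9 = 10 \left(-5\right) + 9 = -50 + 9 = -41$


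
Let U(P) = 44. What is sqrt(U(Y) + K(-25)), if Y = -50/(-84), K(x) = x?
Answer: sqrt(19) ≈ 4.3589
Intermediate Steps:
Y = 25/42 (Y = -50*(-1/84) = 25/42 ≈ 0.59524)
sqrt(U(Y) + K(-25)) = sqrt(44 - 25) = sqrt(19)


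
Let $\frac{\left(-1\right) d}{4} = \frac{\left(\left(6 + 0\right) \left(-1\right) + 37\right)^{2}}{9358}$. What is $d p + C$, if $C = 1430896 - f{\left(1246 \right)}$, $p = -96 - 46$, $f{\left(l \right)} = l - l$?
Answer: $\frac{6695435308}{4679} \approx 1.431 \cdot 10^{6}$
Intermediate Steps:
$f{\left(l \right)} = 0$
$p = -142$
$C = 1430896$ ($C = 1430896 - 0 = 1430896 + 0 = 1430896$)
$d = - \frac{1922}{4679}$ ($d = - 4 \frac{\left(\left(6 + 0\right) \left(-1\right) + 37\right)^{2}}{9358} = - 4 \left(6 \left(-1\right) + 37\right)^{2} \cdot \frac{1}{9358} = - 4 \left(-6 + 37\right)^{2} \cdot \frac{1}{9358} = - 4 \cdot 31^{2} \cdot \frac{1}{9358} = - 4 \cdot 961 \cdot \frac{1}{9358} = \left(-4\right) \frac{961}{9358} = - \frac{1922}{4679} \approx -0.41077$)
$d p + C = \left(- \frac{1922}{4679}\right) \left(-142\right) + 1430896 = \frac{272924}{4679} + 1430896 = \frac{6695435308}{4679}$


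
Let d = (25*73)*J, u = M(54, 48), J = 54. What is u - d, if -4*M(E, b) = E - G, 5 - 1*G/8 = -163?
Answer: -196455/2 ≈ -98228.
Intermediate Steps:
G = 1344 (G = 40 - 8*(-163) = 40 + 1304 = 1344)
M(E, b) = 336 - E/4 (M(E, b) = -(E - 1*1344)/4 = -(E - 1344)/4 = -(-1344 + E)/4 = 336 - E/4)
u = 645/2 (u = 336 - ¼*54 = 336 - 27/2 = 645/2 ≈ 322.50)
d = 98550 (d = (25*73)*54 = 1825*54 = 98550)
u - d = 645/2 - 1*98550 = 645/2 - 98550 = -196455/2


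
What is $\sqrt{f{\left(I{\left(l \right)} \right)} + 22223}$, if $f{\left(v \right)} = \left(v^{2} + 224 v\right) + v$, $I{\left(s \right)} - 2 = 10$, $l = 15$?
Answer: $\sqrt{25067} \approx 158.33$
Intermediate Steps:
$I{\left(s \right)} = 12$ ($I{\left(s \right)} = 2 + 10 = 12$)
$f{\left(v \right)} = v^{2} + 225 v$
$\sqrt{f{\left(I{\left(l \right)} \right)} + 22223} = \sqrt{12 \left(225 + 12\right) + 22223} = \sqrt{12 \cdot 237 + 22223} = \sqrt{2844 + 22223} = \sqrt{25067}$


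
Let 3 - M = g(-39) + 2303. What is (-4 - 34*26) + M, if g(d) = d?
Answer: -3149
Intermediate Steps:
M = -2261 (M = 3 - (-39 + 2303) = 3 - 1*2264 = 3 - 2264 = -2261)
(-4 - 34*26) + M = (-4 - 34*26) - 2261 = (-4 - 884) - 2261 = -888 - 2261 = -3149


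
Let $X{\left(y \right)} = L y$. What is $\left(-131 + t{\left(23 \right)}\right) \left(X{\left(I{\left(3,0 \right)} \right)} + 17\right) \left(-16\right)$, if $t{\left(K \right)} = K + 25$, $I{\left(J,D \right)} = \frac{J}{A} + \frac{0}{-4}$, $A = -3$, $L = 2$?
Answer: $19920$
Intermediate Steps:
$I{\left(J,D \right)} = - \frac{J}{3}$ ($I{\left(J,D \right)} = \frac{J}{-3} + \frac{0}{-4} = J \left(- \frac{1}{3}\right) + 0 \left(- \frac{1}{4}\right) = - \frac{J}{3} + 0 = - \frac{J}{3}$)
$t{\left(K \right)} = 25 + K$
$X{\left(y \right)} = 2 y$
$\left(-131 + t{\left(23 \right)}\right) \left(X{\left(I{\left(3,0 \right)} \right)} + 17\right) \left(-16\right) = \left(-131 + \left(25 + 23\right)\right) \left(2 \left(\left(- \frac{1}{3}\right) 3\right) + 17\right) \left(-16\right) = \left(-131 + 48\right) \left(2 \left(-1\right) + 17\right) \left(-16\right) = - 83 \left(-2 + 17\right) \left(-16\right) = - 83 \cdot 15 \left(-16\right) = \left(-83\right) \left(-240\right) = 19920$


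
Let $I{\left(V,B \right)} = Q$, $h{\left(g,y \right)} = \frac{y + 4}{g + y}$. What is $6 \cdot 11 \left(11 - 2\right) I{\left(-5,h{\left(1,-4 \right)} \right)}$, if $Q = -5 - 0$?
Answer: $-2970$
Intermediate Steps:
$h{\left(g,y \right)} = \frac{4 + y}{g + y}$
$Q = -5$ ($Q = -5 + 0 = -5$)
$I{\left(V,B \right)} = -5$
$6 \cdot 11 \left(11 - 2\right) I{\left(-5,h{\left(1,-4 \right)} \right)} = 6 \cdot 11 \left(11 - 2\right) \left(-5\right) = 66 \cdot 9 \left(-5\right) = 66 \left(-45\right) = -2970$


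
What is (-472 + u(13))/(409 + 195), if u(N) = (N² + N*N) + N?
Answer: -121/604 ≈ -0.20033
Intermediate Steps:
u(N) = N + 2*N² (u(N) = (N² + N²) + N = 2*N² + N = N + 2*N²)
(-472 + u(13))/(409 + 195) = (-472 + 13*(1 + 2*13))/(409 + 195) = (-472 + 13*(1 + 26))/604 = (-472 + 13*27)*(1/604) = (-472 + 351)*(1/604) = -121*1/604 = -121/604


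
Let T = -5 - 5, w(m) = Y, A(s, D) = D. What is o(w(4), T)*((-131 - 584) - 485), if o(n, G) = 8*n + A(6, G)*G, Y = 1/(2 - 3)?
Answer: -110400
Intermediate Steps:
Y = -1 (Y = 1/(-1) = -1)
w(m) = -1
T = -10
o(n, G) = G² + 8*n (o(n, G) = 8*n + G*G = 8*n + G² = G² + 8*n)
o(w(4), T)*((-131 - 584) - 485) = ((-10)² + 8*(-1))*((-131 - 584) - 485) = (100 - 8)*(-715 - 485) = 92*(-1200) = -110400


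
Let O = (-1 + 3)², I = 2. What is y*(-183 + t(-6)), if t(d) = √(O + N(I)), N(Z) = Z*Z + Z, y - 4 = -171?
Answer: 30561 - 167*√10 ≈ 30033.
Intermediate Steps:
y = -167 (y = 4 - 171 = -167)
N(Z) = Z + Z² (N(Z) = Z² + Z = Z + Z²)
O = 4 (O = 2² = 4)
t(d) = √10 (t(d) = √(4 + 2*(1 + 2)) = √(4 + 2*3) = √(4 + 6) = √10)
y*(-183 + t(-6)) = -167*(-183 + √10) = 30561 - 167*√10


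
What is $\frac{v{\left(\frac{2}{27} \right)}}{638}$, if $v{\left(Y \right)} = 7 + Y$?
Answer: $\frac{191}{17226} \approx 0.011088$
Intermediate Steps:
$\frac{v{\left(\frac{2}{27} \right)}}{638} = \frac{7 + \frac{2}{27}}{638} = \left(7 + 2 \cdot \frac{1}{27}\right) \frac{1}{638} = \left(7 + \frac{2}{27}\right) \frac{1}{638} = \frac{191}{27} \cdot \frac{1}{638} = \frac{191}{17226}$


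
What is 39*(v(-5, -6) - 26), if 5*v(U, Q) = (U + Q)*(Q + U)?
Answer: -351/5 ≈ -70.200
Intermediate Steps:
v(U, Q) = (Q + U)²/5 (v(U, Q) = ((U + Q)*(Q + U))/5 = ((Q + U)*(Q + U))/5 = (Q + U)²/5)
39*(v(-5, -6) - 26) = 39*((-6 - 5)²/5 - 26) = 39*((⅕)*(-11)² - 26) = 39*((⅕)*121 - 26) = 39*(121/5 - 26) = 39*(-9/5) = -351/5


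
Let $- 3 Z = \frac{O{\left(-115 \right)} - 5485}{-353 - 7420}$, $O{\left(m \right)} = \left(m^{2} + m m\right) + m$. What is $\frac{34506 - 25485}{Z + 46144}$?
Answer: $\frac{70120233}{358684262} \approx 0.19549$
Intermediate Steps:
$O{\left(m \right)} = m + 2 m^{2}$ ($O{\left(m \right)} = \left(m^{2} + m^{2}\right) + m = 2 m^{2} + m = m + 2 m^{2}$)
$Z = \frac{6950}{7773}$ ($Z = - \frac{\left(- 115 \left(1 + 2 \left(-115\right)\right) - 5485\right) \frac{1}{-353 - 7420}}{3} = - \frac{\left(- 115 \left(1 - 230\right) - 5485\right) \frac{1}{-7773}}{3} = - \frac{\left(\left(-115\right) \left(-229\right) - 5485\right) \left(- \frac{1}{7773}\right)}{3} = - \frac{\left(26335 - 5485\right) \left(- \frac{1}{7773}\right)}{3} = - \frac{20850 \left(- \frac{1}{7773}\right)}{3} = \left(- \frac{1}{3}\right) \left(- \frac{6950}{2591}\right) = \frac{6950}{7773} \approx 0.89412$)
$\frac{34506 - 25485}{Z + 46144} = \frac{34506 - 25485}{\frac{6950}{7773} + 46144} = \frac{34506 - 25485}{\frac{358684262}{7773}} = \left(34506 - 25485\right) \frac{7773}{358684262} = 9021 \cdot \frac{7773}{358684262} = \frac{70120233}{358684262}$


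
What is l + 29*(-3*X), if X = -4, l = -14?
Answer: 334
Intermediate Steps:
l + 29*(-3*X) = -14 + 29*(-3*(-4)) = -14 + 29*12 = -14 + 348 = 334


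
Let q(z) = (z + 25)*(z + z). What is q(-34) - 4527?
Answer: -3915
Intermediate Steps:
q(z) = 2*z*(25 + z) (q(z) = (25 + z)*(2*z) = 2*z*(25 + z))
q(-34) - 4527 = 2*(-34)*(25 - 34) - 4527 = 2*(-34)*(-9) - 4527 = 612 - 4527 = -3915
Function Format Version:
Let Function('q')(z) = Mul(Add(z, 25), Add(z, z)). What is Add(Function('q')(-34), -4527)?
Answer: -3915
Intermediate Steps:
Function('q')(z) = Mul(2, z, Add(25, z)) (Function('q')(z) = Mul(Add(25, z), Mul(2, z)) = Mul(2, z, Add(25, z)))
Add(Function('q')(-34), -4527) = Add(Mul(2, -34, Add(25, -34)), -4527) = Add(Mul(2, -34, -9), -4527) = Add(612, -4527) = -3915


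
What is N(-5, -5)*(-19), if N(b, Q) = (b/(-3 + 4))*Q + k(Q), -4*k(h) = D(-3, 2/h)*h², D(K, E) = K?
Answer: -3325/4 ≈ -831.25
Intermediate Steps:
k(h) = 3*h²/4 (k(h) = -(-3)*h²/4 = 3*h²/4)
N(b, Q) = 3*Q²/4 + Q*b (N(b, Q) = (b/(-3 + 4))*Q + 3*Q²/4 = (b/1)*Q + 3*Q²/4 = (1*b)*Q + 3*Q²/4 = b*Q + 3*Q²/4 = Q*b + 3*Q²/4 = 3*Q²/4 + Q*b)
N(-5, -5)*(-19) = ((¼)*(-5)*(3*(-5) + 4*(-5)))*(-19) = ((¼)*(-5)*(-15 - 20))*(-19) = ((¼)*(-5)*(-35))*(-19) = (175/4)*(-19) = -3325/4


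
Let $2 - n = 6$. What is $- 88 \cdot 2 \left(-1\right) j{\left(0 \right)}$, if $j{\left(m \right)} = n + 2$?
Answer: $-352$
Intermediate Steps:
$n = -4$ ($n = 2 - 6 = -4$)
$j{\left(m \right)} = -2$ ($j{\left(m \right)} = -4 + 2 = -2$)
$- 88 \cdot 2 \left(-1\right) j{\left(0 \right)} = - 88 \cdot 2 \left(-1\right) \left(-2\right) = - 88 \left(\left(-2\right) \left(-2\right)\right) = \left(-88\right) 4 = -352$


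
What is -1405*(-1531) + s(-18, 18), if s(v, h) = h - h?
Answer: 2151055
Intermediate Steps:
s(v, h) = 0
-1405*(-1531) + s(-18, 18) = -1405*(-1531) + 0 = 2151055 + 0 = 2151055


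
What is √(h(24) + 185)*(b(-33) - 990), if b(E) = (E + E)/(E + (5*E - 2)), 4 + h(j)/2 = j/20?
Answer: -98967*√4485/500 ≈ -13256.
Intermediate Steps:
h(j) = -8 + j/10 (h(j) = -8 + 2*(j/20) = -8 + j/10)
b(E) = 2*E/(-2 + 6*E) (b(E) = (2*E)/(E + (-2 + 5*E)) = (2*E)/(-2 + 6*E) = 2*E/(-2 + 6*E))
√(h(24) + 185)*(b(-33) - 990) = √((-8 + (⅒)*24) + 185)*(-33/(-1 + 3*(-33)) - 990) = √((-8 + 12/5) + 185)*(-33/(-1 - 99) - 990) = √(-28/5 + 185)*(-33/(-100) - 990) = √(897/5)*(-33*(-1/100) - 990) = (√4485/5)*(33/100 - 990) = (√4485/5)*(-98967/100) = -98967*√4485/500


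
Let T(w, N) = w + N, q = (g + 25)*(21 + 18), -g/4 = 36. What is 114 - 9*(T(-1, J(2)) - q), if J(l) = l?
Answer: -41664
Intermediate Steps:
g = -144 (g = -4*36 = -144)
q = -4641 (q = (-144 + 25)*(21 + 18) = -119*39 = -4641)
T(w, N) = N + w
114 - 9*(T(-1, J(2)) - q) = 114 - 9*((2 - 1) - 1*(-4641)) = 114 - 9*(1 + 4641) = 114 - 9*4642 = 114 - 41778 = -41664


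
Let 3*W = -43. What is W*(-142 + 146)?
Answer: -172/3 ≈ -57.333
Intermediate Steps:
W = -43/3 (W = (1/3)*(-43) = -43/3 ≈ -14.333)
W*(-142 + 146) = -43*(-142 + 146)/3 = -43/3*4 = -172/3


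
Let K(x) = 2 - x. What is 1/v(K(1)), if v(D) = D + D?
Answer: ½ ≈ 0.50000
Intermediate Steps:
v(D) = 2*D
1/v(K(1)) = 1/(2*(2 - 1*1)) = 1/(2*(2 - 1)) = 1/(2*1) = 1/2 = ½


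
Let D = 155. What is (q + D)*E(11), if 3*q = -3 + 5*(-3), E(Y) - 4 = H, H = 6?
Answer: 1490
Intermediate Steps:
E(Y) = 10 (E(Y) = 4 + 6 = 10)
q = -6 (q = (-3 + 5*(-3))/3 = (-3 - 15)/3 = (⅓)*(-18) = -6)
(q + D)*E(11) = (-6 + 155)*10 = 149*10 = 1490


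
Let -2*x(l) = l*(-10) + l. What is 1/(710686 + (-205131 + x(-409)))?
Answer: 2/1007429 ≈ 1.9853e-6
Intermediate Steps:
x(l) = 9*l/2 (x(l) = -(l*(-10) + l)/2 = -(-10*l + l)/2 = -(-9)*l/2 = 9*l/2)
1/(710686 + (-205131 + x(-409))) = 1/(710686 + (-205131 + (9/2)*(-409))) = 1/(710686 + (-205131 - 3681/2)) = 1/(710686 - 413943/2) = 1/(1007429/2) = 2/1007429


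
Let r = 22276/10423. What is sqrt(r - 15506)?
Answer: I*sqrt(1684323050326)/10423 ≈ 124.51*I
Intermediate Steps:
r = 22276/10423 (r = 22276*(1/10423) = 22276/10423 ≈ 2.1372)
sqrt(r - 15506) = sqrt(22276/10423 - 15506) = sqrt(-161596762/10423) = I*sqrt(1684323050326)/10423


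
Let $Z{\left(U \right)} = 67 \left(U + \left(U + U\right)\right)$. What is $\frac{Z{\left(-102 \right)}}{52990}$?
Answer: $- \frac{10251}{26495} \approx -0.3869$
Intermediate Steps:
$Z{\left(U \right)} = 201 U$ ($Z{\left(U \right)} = 67 \left(U + 2 U\right) = 67 \cdot 3 U = 201 U$)
$\frac{Z{\left(-102 \right)}}{52990} = \frac{201 \left(-102\right)}{52990} = \left(-20502\right) \frac{1}{52990} = - \frac{10251}{26495}$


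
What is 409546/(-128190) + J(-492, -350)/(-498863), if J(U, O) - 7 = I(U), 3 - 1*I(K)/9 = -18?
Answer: -102166235719/31974623985 ≈ -3.1952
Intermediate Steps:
I(K) = 189 (I(K) = 27 - 9*(-18) = 27 + 162 = 189)
J(U, O) = 196 (J(U, O) = 7 + 189 = 196)
409546/(-128190) + J(-492, -350)/(-498863) = 409546/(-128190) + 196/(-498863) = 409546*(-1/128190) + 196*(-1/498863) = -204773/64095 - 196/498863 = -102166235719/31974623985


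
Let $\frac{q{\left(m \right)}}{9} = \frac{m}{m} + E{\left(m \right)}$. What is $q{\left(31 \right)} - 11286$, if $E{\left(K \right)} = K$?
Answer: $-10998$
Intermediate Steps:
$q{\left(m \right)} = 9 + 9 m$ ($q{\left(m \right)} = 9 \left(\frac{m}{m} + m\right) = 9 \left(1 + m\right) = 9 + 9 m$)
$q{\left(31 \right)} - 11286 = \left(9 + 9 \cdot 31\right) - 11286 = \left(9 + 279\right) + \left(-16373 + 5087\right) = 288 - 11286 = -10998$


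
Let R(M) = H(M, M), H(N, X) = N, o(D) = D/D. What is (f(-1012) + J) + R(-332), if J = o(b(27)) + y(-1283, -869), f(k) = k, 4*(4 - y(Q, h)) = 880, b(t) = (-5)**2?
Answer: -1559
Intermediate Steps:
b(t) = 25
y(Q, h) = -216 (y(Q, h) = 4 - 1/4*880 = 4 - 220 = -216)
o(D) = 1
J = -215 (J = 1 - 216 = -215)
R(M) = M
(f(-1012) + J) + R(-332) = (-1012 - 215) - 332 = -1227 - 332 = -1559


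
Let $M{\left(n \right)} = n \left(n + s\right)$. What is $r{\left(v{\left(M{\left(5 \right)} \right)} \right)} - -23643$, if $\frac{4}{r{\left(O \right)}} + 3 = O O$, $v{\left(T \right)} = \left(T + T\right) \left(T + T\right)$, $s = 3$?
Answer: $\frac{968417209075}{40959997} \approx 23643.0$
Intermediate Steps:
$M{\left(n \right)} = n \left(3 + n\right)$ ($M{\left(n \right)} = n \left(n + 3\right) = n \left(3 + n\right)$)
$v{\left(T \right)} = 4 T^{2}$ ($v{\left(T \right)} = 2 T 2 T = 4 T^{2}$)
$r{\left(O \right)} = \frac{4}{-3 + O^{2}}$ ($r{\left(O \right)} = \frac{4}{-3 + O O} = \frac{4}{-3 + O^{2}}$)
$r{\left(v{\left(M{\left(5 \right)} \right)} \right)} - -23643 = \frac{4}{-3 + \left(4 \left(5 \left(3 + 5\right)\right)^{2}\right)^{2}} - -23643 = \frac{4}{-3 + \left(4 \left(5 \cdot 8\right)^{2}\right)^{2}} + 23643 = \frac{4}{-3 + \left(4 \cdot 40^{2}\right)^{2}} + 23643 = \frac{4}{-3 + \left(4 \cdot 1600\right)^{2}} + 23643 = \frac{4}{-3 + 6400^{2}} + 23643 = \frac{4}{-3 + 40960000} + 23643 = \frac{4}{40959997} + 23643 = \frac{968417209075}{40959997}$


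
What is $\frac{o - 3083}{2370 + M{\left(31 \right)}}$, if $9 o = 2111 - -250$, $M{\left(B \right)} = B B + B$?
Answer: $- \frac{4231}{5043} \approx -0.83898$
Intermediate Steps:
$M{\left(B \right)} = B + B^{2}$ ($M{\left(B \right)} = B^{2} + B = B + B^{2}$)
$o = \frac{787}{3}$ ($o = \frac{2111 - -250}{9} = \frac{2111 + 250}{9} = \frac{1}{9} \cdot 2361 = \frac{787}{3} \approx 262.33$)
$\frac{o - 3083}{2370 + M{\left(31 \right)}} = \frac{\frac{787}{3} - 3083}{2370 + 31 \left(1 + 31\right)} = - \frac{8462}{3 \left(2370 + 31 \cdot 32\right)} = - \frac{8462}{3 \left(2370 + 992\right)} = - \frac{8462}{3 \cdot 3362} = \left(- \frac{8462}{3}\right) \frac{1}{3362} = - \frac{4231}{5043}$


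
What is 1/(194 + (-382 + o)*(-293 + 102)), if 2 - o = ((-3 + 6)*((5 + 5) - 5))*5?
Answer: 1/87099 ≈ 1.1481e-5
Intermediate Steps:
o = -73 (o = 2 - (-3 + 6)*((5 + 5) - 5)*5 = 2 - 3*(10 - 5)*5 = 2 - 3*5*5 = 2 - 15*5 = 2 - 1*75 = 2 - 75 = -73)
1/(194 + (-382 + o)*(-293 + 102)) = 1/(194 + (-382 - 73)*(-293 + 102)) = 1/(194 - 455*(-191)) = 1/(194 + 86905) = 1/87099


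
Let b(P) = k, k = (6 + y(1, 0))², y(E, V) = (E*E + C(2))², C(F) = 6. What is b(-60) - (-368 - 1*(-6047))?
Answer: -2654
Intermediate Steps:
y(E, V) = (6 + E²)² (y(E, V) = (E*E + 6)² = (E² + 6)² = (6 + E²)²)
k = 3025 (k = (6 + (6 + 1²)²)² = (6 + (6 + 1)²)² = (6 + 7²)² = (6 + 49)² = 55² = 3025)
b(P) = 3025
b(-60) - (-368 - 1*(-6047)) = 3025 - (-368 - 1*(-6047)) = 3025 - (-368 + 6047) = 3025 - 1*5679 = 3025 - 5679 = -2654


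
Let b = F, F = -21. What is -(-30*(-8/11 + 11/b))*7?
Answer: -2890/11 ≈ -262.73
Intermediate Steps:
b = -21
-(-30*(-8/11 + 11/b))*7 = -(-30*(-8/11 + 11/(-21)))*7 = -(-30*(-8*1/11 + 11*(-1/21)))*7 = -(-30*(-8/11 - 11/21))*7 = -(-30*(-289/231))*7 = -2890*7/77 = -1*2890/11 = -2890/11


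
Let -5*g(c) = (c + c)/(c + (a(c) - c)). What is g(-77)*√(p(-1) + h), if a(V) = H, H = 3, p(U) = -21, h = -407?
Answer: 308*I*√107/15 ≈ 212.4*I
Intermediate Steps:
a(V) = 3
g(c) = -2*c/15 (g(c) = -(c + c)/(5*(c + (3 - c))) = -2*c/(5*3) = -2*c/15)
g(-77)*√(p(-1) + h) = (-2/15*(-77))*√(-21 - 407) = 154*√(-428)/15 = 154*(2*I*√107)/15 = 308*I*√107/15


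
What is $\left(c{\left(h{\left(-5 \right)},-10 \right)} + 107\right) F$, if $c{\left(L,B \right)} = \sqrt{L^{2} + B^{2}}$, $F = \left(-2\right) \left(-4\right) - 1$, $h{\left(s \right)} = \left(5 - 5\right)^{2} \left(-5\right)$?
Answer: $819$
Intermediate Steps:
$h{\left(s \right)} = 0$ ($h{\left(s \right)} = 0^{2} \left(-5\right) = 0 \left(-5\right) = 0$)
$F = 7$ ($F = 8 - 1 = 7$)
$c{\left(L,B \right)} = \sqrt{B^{2} + L^{2}}$
$\left(c{\left(h{\left(-5 \right)},-10 \right)} + 107\right) F = \left(\sqrt{\left(-10\right)^{2} + 0^{2}} + 107\right) 7 = \left(\sqrt{100 + 0} + 107\right) 7 = \left(\sqrt{100} + 107\right) 7 = \left(10 + 107\right) 7 = 117 \cdot 7 = 819$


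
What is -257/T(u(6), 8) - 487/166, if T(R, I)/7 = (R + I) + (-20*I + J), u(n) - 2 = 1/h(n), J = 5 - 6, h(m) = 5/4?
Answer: -2346849/872662 ≈ -2.6893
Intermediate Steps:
h(m) = 5/4 (h(m) = 5*(¼) = 5/4)
J = -1
u(n) = 14/5 (u(n) = 2 + 1/(5/4) = 2 + ⅘ = 14/5)
T(R, I) = -7 - 133*I + 7*R (T(R, I) = 7*((R + I) + (-20*I - 1)) = 7*((I + R) + (-1 - 20*I)) = 7*(-1 + R - 19*I) = -7 - 133*I + 7*R)
-257/T(u(6), 8) - 487/166 = -257/(-7 - 133*8 + 7*(14/5)) - 487/166 = -257/(-7 - 1064 + 98/5) - 487*1/166 = -257/(-5257/5) - 487/166 = -257*(-5/5257) - 487/166 = 1285/5257 - 487/166 = -2346849/872662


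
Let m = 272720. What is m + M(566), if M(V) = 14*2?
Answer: 272748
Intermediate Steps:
M(V) = 28
m + M(566) = 272720 + 28 = 272748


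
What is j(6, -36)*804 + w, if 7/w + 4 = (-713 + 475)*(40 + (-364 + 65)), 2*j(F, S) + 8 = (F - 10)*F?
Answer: -792911225/61638 ≈ -12864.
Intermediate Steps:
j(F, S) = -4 + F*(-10 + F)/2 (j(F, S) = -4 + ((F - 10)*F)/2 = -4 + ((-10 + F)*F)/2 = -4 + (F*(-10 + F))/2 = -4 + F*(-10 + F)/2)
w = 7/61638 (w = 7/(-4 + (-713 + 475)*(40 + (-364 + 65))) = 7/(-4 - 238*(40 - 299)) = 7/(-4 - 238*(-259)) = 7/(-4 + 61642) = 7/61638 ≈ 0.00011357)
j(6, -36)*804 + w = (-4 + (½)*6² - 5*6)*804 + 7/61638 = (-4 + (½)*36 - 30)*804 + 7/61638 = (-4 + 18 - 30)*804 + 7/61638 = -16*804 + 7/61638 = -12864 + 7/61638 = -792911225/61638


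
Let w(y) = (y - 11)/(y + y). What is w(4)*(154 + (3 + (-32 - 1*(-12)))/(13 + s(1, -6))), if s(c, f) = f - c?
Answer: -6349/48 ≈ -132.27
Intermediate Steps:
w(y) = (-11 + y)/(2*y) (w(y) = (-11 + y)/((2*y)) = (-11 + y)*(1/(2*y)) = (-11 + y)/(2*y))
w(4)*(154 + (3 + (-32 - 1*(-12)))/(13 + s(1, -6))) = ((½)*(-11 + 4)/4)*(154 + (3 + (-32 - 1*(-12)))/(13 + (-6 - 1*1))) = ((½)*(¼)*(-7))*(154 + (3 + (-32 + 12))/(13 + (-6 - 1))) = -7*(154 + (3 - 20)/(13 - 7))/8 = -7*(154 - 17/6)/8 = -7/8*907/6 = -6349/48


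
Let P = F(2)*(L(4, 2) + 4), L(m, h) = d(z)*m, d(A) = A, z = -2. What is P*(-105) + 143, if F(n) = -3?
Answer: -1117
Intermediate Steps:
L(m, h) = -2*m
P = 12 (P = -3*(-2*4 + 4) = -3*(-8 + 4) = -3*(-4) = 12)
P*(-105) + 143 = 12*(-105) + 143 = -1260 + 143 = -1117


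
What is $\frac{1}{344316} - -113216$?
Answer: $\frac{38982080257}{344316} \approx 1.1322 \cdot 10^{5}$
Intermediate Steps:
$\frac{1}{344316} - -113216 = \frac{1}{344316} + 113216 = \frac{38982080257}{344316}$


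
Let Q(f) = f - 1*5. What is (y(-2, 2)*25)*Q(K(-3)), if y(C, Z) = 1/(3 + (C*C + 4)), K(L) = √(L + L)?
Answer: -125/11 + 25*I*√6/11 ≈ -11.364 + 5.567*I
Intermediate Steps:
K(L) = √2*√L (K(L) = √(2*L) = √2*√L)
y(C, Z) = 1/(7 + C²) (y(C, Z) = 1/(3 + (C² + 4)) = 1/(3 + (4 + C²)) = 1/(7 + C²))
Q(f) = -5 + f (Q(f) = f - 5 = -5 + f)
(y(-2, 2)*25)*Q(K(-3)) = (25/(7 + (-2)²))*(-5 + √2*√(-3)) = (25/(7 + 4))*(-5 + √2*(I*√3)) = (25/11)*(-5 + I*√6) = ((1/11)*25)*(-5 + I*√6) = 25*(-5 + I*√6)/11 = -125/11 + 25*I*√6/11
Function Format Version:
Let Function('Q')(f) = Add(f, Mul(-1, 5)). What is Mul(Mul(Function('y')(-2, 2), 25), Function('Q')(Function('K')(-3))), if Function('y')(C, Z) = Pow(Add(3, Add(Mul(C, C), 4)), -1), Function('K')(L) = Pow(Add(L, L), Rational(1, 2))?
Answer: Add(Rational(-125, 11), Mul(Rational(25, 11), I, Pow(6, Rational(1, 2)))) ≈ Add(-11.364, Mul(5.5670, I))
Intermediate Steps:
Function('K')(L) = Mul(Pow(2, Rational(1, 2)), Pow(L, Rational(1, 2))) (Function('K')(L) = Pow(Mul(2, L), Rational(1, 2)) = Mul(Pow(2, Rational(1, 2)), Pow(L, Rational(1, 2))))
Function('y')(C, Z) = Pow(Add(7, Pow(C, 2)), -1) (Function('y')(C, Z) = Pow(Add(3, Add(Pow(C, 2), 4)), -1) = Pow(Add(3, Add(4, Pow(C, 2))), -1) = Pow(Add(7, Pow(C, 2)), -1))
Function('Q')(f) = Add(-5, f) (Function('Q')(f) = Add(f, -5) = Add(-5, f))
Mul(Mul(Function('y')(-2, 2), 25), Function('Q')(Function('K')(-3))) = Mul(Mul(Pow(Add(7, Pow(-2, 2)), -1), 25), Add(-5, Mul(Pow(2, Rational(1, 2)), Pow(-3, Rational(1, 2))))) = Mul(Mul(Pow(Add(7, 4), -1), 25), Add(-5, Mul(Pow(2, Rational(1, 2)), Mul(I, Pow(3, Rational(1, 2)))))) = Mul(Mul(Pow(11, -1), 25), Add(-5, Mul(I, Pow(6, Rational(1, 2))))) = Mul(Mul(Rational(1, 11), 25), Add(-5, Mul(I, Pow(6, Rational(1, 2))))) = Mul(Rational(25, 11), Add(-5, Mul(I, Pow(6, Rational(1, 2))))) = Add(Rational(-125, 11), Mul(Rational(25, 11), I, Pow(6, Rational(1, 2))))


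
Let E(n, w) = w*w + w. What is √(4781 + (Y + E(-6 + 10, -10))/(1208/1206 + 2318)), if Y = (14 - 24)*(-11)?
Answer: √2337240101683721/699179 ≈ 69.145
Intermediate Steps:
E(n, w) = w + w² (E(n, w) = w² + w = w + w²)
Y = 110 (Y = -10*(-11) = 110)
√(4781 + (Y + E(-6 + 10, -10))/(1208/1206 + 2318)) = √(4781 + (110 - 10*(1 - 10))/(1208/1206 + 2318)) = √(4781 + (110 - 10*(-9))/(1208*(1/1206) + 2318)) = √(4781 + (110 + 90)/(604/603 + 2318)) = √(4781 + 200/(1398358/603)) = √(4781 + 200*(603/1398358)) = √(4781 + 60300/699179) = √(3342835099/699179) = √2337240101683721/699179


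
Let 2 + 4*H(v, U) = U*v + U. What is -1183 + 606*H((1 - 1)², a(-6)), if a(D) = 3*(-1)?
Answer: -3881/2 ≈ -1940.5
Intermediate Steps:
a(D) = -3
H(v, U) = -½ + U/4 + U*v/4 (H(v, U) = -½ + (U*v + U)/4 = -½ + (U + U*v)/4 = -½ + (U/4 + U*v/4) = -½ + U/4 + U*v/4)
-1183 + 606*H((1 - 1)², a(-6)) = -1183 + 606*(-½ + (¼)*(-3) + (¼)*(-3)*(1 - 1)²) = -1183 + 606*(-½ - ¾ + (¼)*(-3)*0²) = -1183 + 606*(-½ - ¾ + (¼)*(-3)*0) = -1183 + 606*(-½ - ¾ + 0) = -1183 + 606*(-5/4) = -1183 - 1515/2 = -3881/2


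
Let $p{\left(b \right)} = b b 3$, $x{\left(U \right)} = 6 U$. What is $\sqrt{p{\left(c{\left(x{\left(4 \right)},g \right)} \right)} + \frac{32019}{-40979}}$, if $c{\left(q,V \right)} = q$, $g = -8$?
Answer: $\frac{\sqrt{2900481039447}}{40979} \approx 41.56$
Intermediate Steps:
$p{\left(b \right)} = 3 b^{2}$ ($p{\left(b \right)} = b^{2} \cdot 3 = 3 b^{2}$)
$\sqrt{p{\left(c{\left(x{\left(4 \right)},g \right)} \right)} + \frac{32019}{-40979}} = \sqrt{3 \left(6 \cdot 4\right)^{2} + \frac{32019}{-40979}} = \sqrt{3 \cdot 24^{2} + 32019 \left(- \frac{1}{40979}\right)} = \sqrt{3 \cdot 576 - \frac{32019}{40979}} = \sqrt{1728 - \frac{32019}{40979}} = \sqrt{\frac{70779693}{40979}} = \frac{\sqrt{2900481039447}}{40979}$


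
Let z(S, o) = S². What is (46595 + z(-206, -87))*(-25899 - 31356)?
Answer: -5097469905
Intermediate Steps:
(46595 + z(-206, -87))*(-25899 - 31356) = (46595 + (-206)²)*(-25899 - 31356) = (46595 + 42436)*(-57255) = 89031*(-57255) = -5097469905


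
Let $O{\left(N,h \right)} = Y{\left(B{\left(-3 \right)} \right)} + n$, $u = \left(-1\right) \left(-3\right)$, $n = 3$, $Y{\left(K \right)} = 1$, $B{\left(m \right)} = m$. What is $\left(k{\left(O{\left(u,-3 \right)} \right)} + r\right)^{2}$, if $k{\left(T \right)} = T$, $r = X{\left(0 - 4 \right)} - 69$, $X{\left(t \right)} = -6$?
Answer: $5041$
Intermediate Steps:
$u = 3$
$O{\left(N,h \right)} = 4$ ($O{\left(N,h \right)} = 1 + 3 = 4$)
$r = -75$ ($r = -6 - 69 = -75$)
$\left(k{\left(O{\left(u,-3 \right)} \right)} + r\right)^{2} = \left(4 - 75\right)^{2} = \left(-71\right)^{2} = 5041$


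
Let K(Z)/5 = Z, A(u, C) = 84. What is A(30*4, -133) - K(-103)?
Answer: 599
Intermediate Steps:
K(Z) = 5*Z
A(30*4, -133) - K(-103) = 84 - 5*(-103) = 84 - 1*(-515) = 84 + 515 = 599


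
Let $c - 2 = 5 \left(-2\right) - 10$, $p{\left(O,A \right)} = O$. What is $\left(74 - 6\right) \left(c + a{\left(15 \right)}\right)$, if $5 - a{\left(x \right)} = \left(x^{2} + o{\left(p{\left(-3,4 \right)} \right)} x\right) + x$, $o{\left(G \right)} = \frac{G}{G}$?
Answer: $-18224$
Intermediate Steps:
$o{\left(G \right)} = 1$
$c = -18$ ($c = 2 + \left(5 \left(-2\right) - 10\right) = 2 - 20 = -18$)
$a{\left(x \right)} = 5 - x^{2} - 2 x$ ($a{\left(x \right)} = 5 - \left(\left(x^{2} + 1 x\right) + x\right) = 5 - \left(\left(x^{2} + x\right) + x\right) = 5 - \left(\left(x + x^{2}\right) + x\right) = 5 - \left(x^{2} + 2 x\right) = 5 - x^{2} - 2 x$)
$\left(74 - 6\right) \left(c + a{\left(15 \right)}\right) = \left(74 - 6\right) \left(-18 - 250\right) = 68 \left(-18 - 250\right) = 68 \left(-268\right) = -18224$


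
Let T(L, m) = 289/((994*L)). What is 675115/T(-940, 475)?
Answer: -630800451400/289 ≈ -2.1827e+9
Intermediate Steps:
T(L, m) = 289/(994*L) (T(L, m) = 289*(1/(994*L)) = 289/(994*L))
675115/T(-940, 475) = 675115/(((289/994)/(-940))) = 675115/(((289/994)*(-1/940))) = 675115/(-289/934360) = 675115*(-934360/289) = -630800451400/289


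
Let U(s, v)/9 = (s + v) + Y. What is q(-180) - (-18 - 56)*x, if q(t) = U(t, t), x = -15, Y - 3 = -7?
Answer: -4386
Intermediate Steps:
Y = -4 (Y = 3 - 7 = -4)
U(s, v) = -36 + 9*s + 9*v (U(s, v) = 9*((s + v) - 4) = 9*(-4 + s + v) = -36 + 9*s + 9*v)
q(t) = -36 + 18*t (q(t) = -36 + 9*t + 9*t = -36 + 18*t)
q(-180) - (-18 - 56)*x = (-36 + 18*(-180)) - (-18 - 56)*(-15) = (-36 - 3240) - (-74)*(-15) = -3276 - 1*1110 = -3276 - 1110 = -4386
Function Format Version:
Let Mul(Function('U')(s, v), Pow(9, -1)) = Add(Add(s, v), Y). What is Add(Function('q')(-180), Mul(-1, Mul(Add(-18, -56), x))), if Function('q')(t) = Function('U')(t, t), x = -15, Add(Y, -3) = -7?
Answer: -4386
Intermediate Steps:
Y = -4 (Y = Add(3, -7) = -4)
Function('U')(s, v) = Add(-36, Mul(9, s), Mul(9, v)) (Function('U')(s, v) = Mul(9, Add(Add(s, v), -4)) = Mul(9, Add(-4, s, v)) = Add(-36, Mul(9, s), Mul(9, v)))
Function('q')(t) = Add(-36, Mul(18, t)) (Function('q')(t) = Add(-36, Mul(9, t), Mul(9, t)) = Add(-36, Mul(18, t)))
Add(Function('q')(-180), Mul(-1, Mul(Add(-18, -56), x))) = Add(Add(-36, Mul(18, -180)), Mul(-1, Mul(Add(-18, -56), -15))) = Add(Add(-36, -3240), Mul(-1, Mul(-74, -15))) = Add(-3276, Mul(-1, 1110)) = Add(-3276, -1110) = -4386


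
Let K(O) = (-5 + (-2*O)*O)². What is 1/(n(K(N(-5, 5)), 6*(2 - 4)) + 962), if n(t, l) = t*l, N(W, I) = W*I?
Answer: -1/18899338 ≈ -5.2912e-8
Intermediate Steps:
N(W, I) = I*W
K(O) = (-5 - 2*O²)²
n(t, l) = l*t
1/(n(K(N(-5, 5)), 6*(2 - 4)) + 962) = 1/((6*(2 - 4))*(5 + 2*(5*(-5))²)² + 962) = 1/((6*(-2))*(5 + 2*(-25)²)² + 962) = 1/(-12*(5 + 2*625)² + 962) = 1/(-12*(5 + 1250)² + 962) = 1/(-12*1255² + 962) = 1/(-12*1575025 + 962) = 1/(-18900300 + 962) = 1/(-18899338) = -1/18899338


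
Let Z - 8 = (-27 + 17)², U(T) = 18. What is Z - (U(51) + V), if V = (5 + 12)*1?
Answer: 73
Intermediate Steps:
Z = 108 (Z = 8 + (-27 + 17)² = 8 + (-10)² = 8 + 100 = 108)
V = 17 (V = 17*1 = 17)
Z - (U(51) + V) = 108 - (18 + 17) = 108 - 1*35 = 108 - 35 = 73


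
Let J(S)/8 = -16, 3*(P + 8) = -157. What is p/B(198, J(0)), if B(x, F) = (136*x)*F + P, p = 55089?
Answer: -165267/10340533 ≈ -0.015982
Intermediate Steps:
P = -181/3 (P = -8 + (1/3)*(-157) = -8 - 157/3 = -181/3 ≈ -60.333)
J(S) = -128 (J(S) = 8*(-16) = -128)
B(x, F) = -181/3 + 136*F*x (B(x, F) = (136*x)*F - 181/3 = 136*F*x - 181/3 = -181/3 + 136*F*x)
p/B(198, J(0)) = 55089/(-181/3 + 136*(-128)*198) = 55089/(-181/3 - 3446784) = 55089/(-10340533/3) = 55089*(-3/10340533) = -165267/10340533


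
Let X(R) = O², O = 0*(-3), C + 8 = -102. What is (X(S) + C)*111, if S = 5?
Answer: -12210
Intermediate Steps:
C = -110 (C = -8 - 102 = -110)
O = 0
X(R) = 0 (X(R) = 0² = 0)
(X(S) + C)*111 = (0 - 110)*111 = -110*111 = -12210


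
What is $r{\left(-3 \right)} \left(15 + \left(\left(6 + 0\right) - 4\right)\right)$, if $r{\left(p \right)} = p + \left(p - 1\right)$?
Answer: $-119$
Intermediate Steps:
$r{\left(p \right)} = -1 + 2 p$ ($r{\left(p \right)} = p + \left(-1 + p\right) = -1 + 2 p$)
$r{\left(-3 \right)} \left(15 + \left(\left(6 + 0\right) - 4\right)\right) = \left(-1 + 2 \left(-3\right)\right) \left(15 + \left(\left(6 + 0\right) - 4\right)\right) = \left(-1 - 6\right) \left(15 + \left(6 - 4\right)\right) = - 7 \left(15 + 2\right) = \left(-7\right) 17 = -119$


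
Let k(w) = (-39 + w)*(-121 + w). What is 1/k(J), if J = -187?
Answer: 1/69608 ≈ 1.4366e-5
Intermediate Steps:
k(w) = (-121 + w)*(-39 + w)
1/k(J) = 1/(4719 + (-187)**2 - 160*(-187)) = 1/(4719 + 34969 + 29920) = 1/69608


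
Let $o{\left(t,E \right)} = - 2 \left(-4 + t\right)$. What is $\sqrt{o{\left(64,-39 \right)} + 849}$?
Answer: $27$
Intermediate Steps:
$o{\left(t,E \right)} = 8 - 2 t$
$\sqrt{o{\left(64,-39 \right)} + 849} = \sqrt{\left(8 - 128\right) + 849} = \sqrt{-120 + 849} = \sqrt{729} = 27$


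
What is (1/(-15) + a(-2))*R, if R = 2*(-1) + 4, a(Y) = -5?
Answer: -152/15 ≈ -10.133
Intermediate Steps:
R = 2 (R = -2 + 4 = 2)
(1/(-15) + a(-2))*R = (1/(-15) - 5)*2 = (-1/15 - 5)*2 = -76/15*2 = -152/15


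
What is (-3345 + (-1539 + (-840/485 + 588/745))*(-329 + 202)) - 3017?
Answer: 13673312863/72265 ≈ 1.8921e+5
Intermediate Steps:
(-3345 + (-1539 + (-840/485 + 588/745))*(-329 + 202)) - 3017 = (-3345 + (-1539 + (-840*1/485 + 588*(1/745)))*(-127)) - 3017 = (-3345 + (-1539 + (-168/97 + 588/745))*(-127)) - 3017 = (-3345 + (-1539 - 68124/72265)*(-127)) - 3017 = (-3345 - 111283959/72265*(-127)) - 3017 = (-3345 + 14133062793/72265) - 3017 = 13891336368/72265 - 3017 = 13673312863/72265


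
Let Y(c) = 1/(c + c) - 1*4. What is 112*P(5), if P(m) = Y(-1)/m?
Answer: -504/5 ≈ -100.80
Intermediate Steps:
Y(c) = -4 + 1/(2*c) (Y(c) = 1/(2*c) - 4 = -4 + 1/(2*c))
P(m) = -9/(2*m) (P(m) = (-4 + (½)/(-1))/m = (-4 + (½)*(-1))/m = (-4 - ½)/m = -9/(2*m))
112*P(5) = 112*(-9/2/5) = 112*(-9/2*⅕) = 112*(-9/10) = -504/5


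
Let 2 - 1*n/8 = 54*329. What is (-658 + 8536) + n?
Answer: -134234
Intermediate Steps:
n = -142112 (n = 16 - 432*329 = 16 - 8*17766 = 16 - 142128 = -142112)
(-658 + 8536) + n = (-658 + 8536) - 142112 = 7878 - 142112 = -134234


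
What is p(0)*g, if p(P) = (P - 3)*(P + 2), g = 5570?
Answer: -33420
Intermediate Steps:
p(P) = (-3 + P)*(2 + P)
p(0)*g = (-6 + 0² - 1*0)*5570 = (-6 + 0 + 0)*5570 = -6*5570 = -33420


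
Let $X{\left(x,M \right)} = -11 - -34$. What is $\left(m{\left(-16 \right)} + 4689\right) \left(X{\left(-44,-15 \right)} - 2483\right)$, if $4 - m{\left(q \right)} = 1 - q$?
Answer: $-11502960$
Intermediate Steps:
$X{\left(x,M \right)} = 23$ ($X{\left(x,M \right)} = -11 + 34 = 23$)
$m{\left(q \right)} = 3 + q$ ($m{\left(q \right)} = 4 - \left(1 - q\right) = 4 + \left(-1 + q\right) = 3 + q$)
$\left(m{\left(-16 \right)} + 4689\right) \left(X{\left(-44,-15 \right)} - 2483\right) = \left(\left(3 - 16\right) + 4689\right) \left(23 - 2483\right) = \left(-13 + 4689\right) \left(-2460\right) = 4676 \left(-2460\right) = -11502960$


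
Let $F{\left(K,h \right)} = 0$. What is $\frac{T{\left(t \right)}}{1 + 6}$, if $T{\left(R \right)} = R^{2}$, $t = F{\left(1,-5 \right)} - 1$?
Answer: $\frac{1}{7} \approx 0.14286$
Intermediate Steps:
$t = -1$ ($t = 0 - 1 = -1$)
$\frac{T{\left(t \right)}}{1 + 6} = \frac{\left(-1\right)^{2}}{1 + 6} = 1 \cdot \frac{1}{7} = \frac{1}{7}$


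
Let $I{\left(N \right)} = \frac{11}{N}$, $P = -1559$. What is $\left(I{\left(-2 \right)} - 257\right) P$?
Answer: $\frac{818475}{2} \approx 4.0924 \cdot 10^{5}$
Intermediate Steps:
$\left(I{\left(-2 \right)} - 257\right) P = \left(\frac{11}{-2} - 257\right) \left(-1559\right) = \left(11 \left(- \frac{1}{2}\right) - 257\right) \left(-1559\right) = \left(- \frac{11}{2} - 257\right) \left(-1559\right) = \left(- \frac{525}{2}\right) \left(-1559\right) = \frac{818475}{2}$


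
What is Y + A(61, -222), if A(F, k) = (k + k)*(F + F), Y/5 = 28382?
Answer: 87742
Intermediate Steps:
Y = 141910 (Y = 5*28382 = 141910)
A(F, k) = 4*F*k (A(F, k) = (2*k)*(2*F) = 4*F*k)
Y + A(61, -222) = 141910 + 4*61*(-222) = 141910 - 54168 = 87742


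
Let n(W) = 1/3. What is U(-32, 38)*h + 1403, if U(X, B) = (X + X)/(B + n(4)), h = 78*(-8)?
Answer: 281153/115 ≈ 2444.8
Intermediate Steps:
n(W) = ⅓
h = -624
U(X, B) = 2*X/(⅓ + B) (U(X, B) = (X + X)/(B + ⅓) = (2*X)/(⅓ + B) = 2*X/(⅓ + B))
U(-32, 38)*h + 1403 = (6*(-32)/(1 + 3*38))*(-624) + 1403 = (6*(-32)/(1 + 114))*(-624) + 1403 = (6*(-32)/115)*(-624) + 1403 = (6*(-32)*(1/115))*(-624) + 1403 = -192/115*(-624) + 1403 = 119808/115 + 1403 = 281153/115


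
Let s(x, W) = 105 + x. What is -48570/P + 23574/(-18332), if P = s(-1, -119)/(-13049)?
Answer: 1452329318133/238316 ≈ 6.0941e+6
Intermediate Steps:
P = -104/13049 (P = (105 - 1)/(-13049) = 104*(-1/13049) = -104/13049 ≈ -0.0079700)
-48570/P + 23574/(-18332) = -48570/(-104/13049) + 23574/(-18332) = -48570*(-13049/104) + 23574*(-1/18332) = 316894965/52 - 11787/9166 = 1452329318133/238316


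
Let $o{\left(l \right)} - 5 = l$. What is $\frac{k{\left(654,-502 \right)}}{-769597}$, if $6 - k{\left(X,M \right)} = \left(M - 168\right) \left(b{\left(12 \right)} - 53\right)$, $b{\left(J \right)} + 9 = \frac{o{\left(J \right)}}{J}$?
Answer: $\frac{243509}{4617582} \approx 0.052735$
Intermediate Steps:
$o{\left(l \right)} = 5 + l$
$b{\left(J \right)} = -9 + \frac{5 + J}{J}$
$k{\left(X,M \right)} = -10172 + \frac{727 M}{12}$ ($k{\left(X,M \right)} = 6 - \left(M - 168\right) \left(\left(-8 + \frac{5}{12}\right) - 53\right) = 6 - \left(-168 + M\right) \left(\left(-8 + 5 \cdot \frac{1}{12}\right) - 53\right) = 6 - \left(-168 + M\right) \left(\left(-8 + \frac{5}{12}\right) - 53\right) = 6 - \left(-168 + M\right) \left(- \frac{91}{12} - 53\right) = 6 - \left(-168 + M\right) \left(- \frac{727}{12}\right) = 6 - \left(10178 - \frac{727 M}{12}\right) = 6 + \left(-10178 + \frac{727 M}{12}\right) = -10172 + \frac{727 M}{12}$)
$\frac{k{\left(654,-502 \right)}}{-769597} = \frac{-10172 + \frac{727}{12} \left(-502\right)}{-769597} = \left(-10172 - \frac{182477}{6}\right) \left(- \frac{1}{769597}\right) = \left(- \frac{243509}{6}\right) \left(- \frac{1}{769597}\right) = \frac{243509}{4617582}$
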